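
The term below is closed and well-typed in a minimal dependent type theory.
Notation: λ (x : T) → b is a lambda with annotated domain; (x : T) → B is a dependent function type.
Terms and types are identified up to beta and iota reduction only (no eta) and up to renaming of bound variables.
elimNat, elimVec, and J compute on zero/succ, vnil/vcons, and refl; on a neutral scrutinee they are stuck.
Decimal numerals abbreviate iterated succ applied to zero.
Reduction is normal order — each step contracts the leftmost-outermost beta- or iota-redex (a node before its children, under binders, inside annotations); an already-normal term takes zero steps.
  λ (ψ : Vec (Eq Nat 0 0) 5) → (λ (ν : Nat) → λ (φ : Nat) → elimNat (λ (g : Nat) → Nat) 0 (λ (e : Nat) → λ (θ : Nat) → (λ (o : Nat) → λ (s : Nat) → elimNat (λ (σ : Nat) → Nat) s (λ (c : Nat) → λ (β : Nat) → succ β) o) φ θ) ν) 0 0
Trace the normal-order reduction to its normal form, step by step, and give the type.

reduction (normal order):
  λ (ψ : Vec (Eq Nat 0 0) 5) → (λ (ν : Nat) → λ (φ : Nat) → elimNat (λ (g : Nat) → Nat) 0 (λ (e : Nat) → λ (θ : Nat) → (λ (o : Nat) → λ (s : Nat) → elimNat (λ (σ : Nat) → Nat) s (λ (c : Nat) → λ (β : Nat) → succ β) o) φ θ) ν) 0 0
  ~> λ (ψ : Vec (Eq Nat 0 0) 5) → (λ (ν : Nat) → elimNat (λ (φ : Nat) → Nat) 0 (λ (g : Nat) → λ (e : Nat) → (λ (θ : Nat) → λ (o : Nat) → elimNat (λ (s : Nat) → Nat) o (λ (σ : Nat) → λ (c : Nat) → succ c) θ) ν e) 0) 0
  ~> λ (ψ : Vec (Eq Nat 0 0) 5) → elimNat (λ (ν : Nat) → Nat) 0 (λ (φ : Nat) → λ (g : Nat) → (λ (e : Nat) → λ (θ : Nat) → elimNat (λ (o : Nat) → Nat) θ (λ (s : Nat) → λ (σ : Nat) → succ σ) e) 0 g) 0
  ~> λ (ψ : Vec (Eq Nat 0 0) 5) → 0
type:
  (ψ : Vec (Eq Nat 0 0) 5) → Nat


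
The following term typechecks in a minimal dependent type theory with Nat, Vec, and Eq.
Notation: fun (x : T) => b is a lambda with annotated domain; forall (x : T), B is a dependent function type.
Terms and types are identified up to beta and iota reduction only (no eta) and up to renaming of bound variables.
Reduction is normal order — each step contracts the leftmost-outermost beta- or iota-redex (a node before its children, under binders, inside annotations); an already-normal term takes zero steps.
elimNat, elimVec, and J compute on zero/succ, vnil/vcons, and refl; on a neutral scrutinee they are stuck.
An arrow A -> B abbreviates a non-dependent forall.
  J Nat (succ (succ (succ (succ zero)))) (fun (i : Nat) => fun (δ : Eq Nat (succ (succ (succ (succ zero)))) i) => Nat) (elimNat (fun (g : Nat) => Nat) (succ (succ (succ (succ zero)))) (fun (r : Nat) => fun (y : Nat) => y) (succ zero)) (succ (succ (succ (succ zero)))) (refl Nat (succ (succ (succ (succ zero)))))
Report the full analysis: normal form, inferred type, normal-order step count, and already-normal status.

reduced normal form:
  succ (succ (succ (succ zero)))
inferred type:
  Nat
reduction steps (normal order): 5
already normal: no
first contracted redex: a J iota-redex


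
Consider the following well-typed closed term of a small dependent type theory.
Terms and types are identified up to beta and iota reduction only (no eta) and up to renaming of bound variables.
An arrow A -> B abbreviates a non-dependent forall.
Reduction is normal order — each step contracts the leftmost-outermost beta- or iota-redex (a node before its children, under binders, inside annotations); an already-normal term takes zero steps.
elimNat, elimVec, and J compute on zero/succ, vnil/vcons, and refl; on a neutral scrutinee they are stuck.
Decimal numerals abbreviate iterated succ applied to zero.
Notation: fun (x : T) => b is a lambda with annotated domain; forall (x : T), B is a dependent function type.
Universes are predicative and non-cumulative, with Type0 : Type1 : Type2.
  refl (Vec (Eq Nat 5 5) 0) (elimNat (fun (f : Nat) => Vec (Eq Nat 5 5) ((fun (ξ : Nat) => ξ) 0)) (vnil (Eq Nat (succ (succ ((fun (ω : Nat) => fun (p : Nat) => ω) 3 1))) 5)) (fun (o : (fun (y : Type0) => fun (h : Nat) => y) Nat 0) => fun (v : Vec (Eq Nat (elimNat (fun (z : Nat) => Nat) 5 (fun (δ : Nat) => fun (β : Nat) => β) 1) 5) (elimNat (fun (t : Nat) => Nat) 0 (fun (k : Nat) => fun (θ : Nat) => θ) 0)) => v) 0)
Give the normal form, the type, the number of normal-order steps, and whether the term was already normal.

resulting normal form:
  refl (Vec (Eq Nat 5 5) 0) (vnil (Eq Nat 5 5))
type:
  Eq (Vec (Eq Nat 5 5) 0) (vnil (Eq Nat 5 5)) (vnil (Eq Nat 5 5))
normal-order step count: 3
started in normal form: no
first redex: an elimNat iota-redex


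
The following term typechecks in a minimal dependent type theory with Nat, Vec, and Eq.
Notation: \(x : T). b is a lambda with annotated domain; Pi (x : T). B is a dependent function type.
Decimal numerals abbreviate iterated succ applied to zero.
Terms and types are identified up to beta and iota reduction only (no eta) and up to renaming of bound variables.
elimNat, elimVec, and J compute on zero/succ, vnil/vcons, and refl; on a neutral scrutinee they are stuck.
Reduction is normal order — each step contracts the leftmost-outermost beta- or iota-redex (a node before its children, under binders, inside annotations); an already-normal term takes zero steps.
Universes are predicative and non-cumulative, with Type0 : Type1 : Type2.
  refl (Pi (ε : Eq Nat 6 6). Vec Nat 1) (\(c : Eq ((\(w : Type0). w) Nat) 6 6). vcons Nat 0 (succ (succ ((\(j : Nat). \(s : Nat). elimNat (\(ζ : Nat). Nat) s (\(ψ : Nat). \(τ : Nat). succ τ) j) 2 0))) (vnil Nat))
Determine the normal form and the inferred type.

resulting normal form:
  refl (Pi (ε : Eq Nat 6 6). Vec Nat 1) (\(c : Eq Nat 6 6). vcons Nat 0 4 (vnil Nat))
inferred type:
  Eq (Pi (ε : Eq Nat 6 6). Vec Nat 1) (\(c : Eq Nat 6 6). vcons Nat 0 4 (vnil Nat)) (\(w : Eq Nat 6 6). vcons Nat 0 4 (vnil Nat))
observation: 10 normal-order steps normalize the term, beginning with a beta-redex.


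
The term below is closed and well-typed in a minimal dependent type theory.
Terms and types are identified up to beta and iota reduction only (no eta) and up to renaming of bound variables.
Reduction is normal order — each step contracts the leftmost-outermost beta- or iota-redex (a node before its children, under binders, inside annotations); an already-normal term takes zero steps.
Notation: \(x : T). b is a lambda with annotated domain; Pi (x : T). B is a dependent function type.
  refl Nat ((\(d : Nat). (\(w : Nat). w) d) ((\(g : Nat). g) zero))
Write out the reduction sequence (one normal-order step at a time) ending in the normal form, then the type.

normal-order reduction sequence:
  refl Nat ((\(d : Nat). (\(w : Nat). w) d) ((\(g : Nat). g) zero))
  ~> refl Nat ((\(d : Nat). d) ((\(w : Nat). w) zero))
  ~> refl Nat ((\(d : Nat). d) zero)
  ~> refl Nat zero
the term's type:
  Eq Nat zero zero


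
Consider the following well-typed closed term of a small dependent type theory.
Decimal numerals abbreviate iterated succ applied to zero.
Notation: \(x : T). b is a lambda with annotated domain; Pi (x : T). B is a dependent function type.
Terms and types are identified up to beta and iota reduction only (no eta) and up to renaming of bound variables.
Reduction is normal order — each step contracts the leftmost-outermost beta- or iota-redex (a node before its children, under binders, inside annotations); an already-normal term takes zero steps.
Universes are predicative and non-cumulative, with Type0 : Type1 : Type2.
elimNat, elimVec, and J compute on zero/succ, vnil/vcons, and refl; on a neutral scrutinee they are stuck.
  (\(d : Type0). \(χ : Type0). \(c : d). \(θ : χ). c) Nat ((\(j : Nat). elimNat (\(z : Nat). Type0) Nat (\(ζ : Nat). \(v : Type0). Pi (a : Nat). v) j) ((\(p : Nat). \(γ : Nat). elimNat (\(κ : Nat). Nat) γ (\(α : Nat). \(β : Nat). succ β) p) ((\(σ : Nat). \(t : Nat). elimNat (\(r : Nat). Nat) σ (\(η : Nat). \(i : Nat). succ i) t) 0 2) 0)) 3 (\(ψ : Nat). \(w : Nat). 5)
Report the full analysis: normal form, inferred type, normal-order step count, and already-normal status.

resulting normal form:
  3
the term's type:
  Nat
reduction steps (normal order): 4
term was already normal: no
first contracted redex: a beta-redex


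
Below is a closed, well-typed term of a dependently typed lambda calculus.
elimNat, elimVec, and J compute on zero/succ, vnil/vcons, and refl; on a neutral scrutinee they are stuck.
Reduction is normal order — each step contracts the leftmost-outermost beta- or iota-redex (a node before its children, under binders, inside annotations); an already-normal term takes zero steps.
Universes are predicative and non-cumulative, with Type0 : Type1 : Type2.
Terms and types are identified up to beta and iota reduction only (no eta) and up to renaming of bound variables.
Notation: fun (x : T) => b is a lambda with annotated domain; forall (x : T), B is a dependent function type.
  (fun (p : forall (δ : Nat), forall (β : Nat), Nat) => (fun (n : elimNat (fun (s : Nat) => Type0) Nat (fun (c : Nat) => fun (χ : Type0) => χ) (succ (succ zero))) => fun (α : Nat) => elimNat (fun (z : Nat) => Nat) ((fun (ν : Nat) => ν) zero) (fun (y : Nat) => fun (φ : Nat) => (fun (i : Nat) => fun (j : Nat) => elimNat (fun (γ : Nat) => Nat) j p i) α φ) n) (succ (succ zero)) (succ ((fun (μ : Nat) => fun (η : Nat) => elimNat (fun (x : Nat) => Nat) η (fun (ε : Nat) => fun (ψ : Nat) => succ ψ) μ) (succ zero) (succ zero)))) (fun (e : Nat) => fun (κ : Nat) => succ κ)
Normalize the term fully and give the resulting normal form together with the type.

reduced normal form:
  succ (succ (succ (succ (succ (succ zero)))))
inferred type:
  Nat
observation: the first redex contracted is a beta-redex; the normal form is reached in 47 normal-order steps.


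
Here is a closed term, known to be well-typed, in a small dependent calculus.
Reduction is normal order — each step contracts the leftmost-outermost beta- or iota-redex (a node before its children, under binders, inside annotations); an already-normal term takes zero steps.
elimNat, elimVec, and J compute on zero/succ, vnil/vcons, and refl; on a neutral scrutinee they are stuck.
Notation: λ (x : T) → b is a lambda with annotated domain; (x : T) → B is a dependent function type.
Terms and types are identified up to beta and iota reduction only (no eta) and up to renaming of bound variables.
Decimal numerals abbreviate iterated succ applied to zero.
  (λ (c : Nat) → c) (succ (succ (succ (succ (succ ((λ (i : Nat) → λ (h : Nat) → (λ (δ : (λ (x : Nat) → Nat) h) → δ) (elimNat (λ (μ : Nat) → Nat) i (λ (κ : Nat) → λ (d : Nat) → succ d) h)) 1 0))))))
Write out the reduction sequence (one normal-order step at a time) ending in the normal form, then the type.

normal-order reduction sequence:
  (λ (c : Nat) → c) (succ (succ (succ (succ (succ ((λ (i : Nat) → λ (h : Nat) → (λ (δ : (λ (x : Nat) → Nat) h) → δ) (elimNat (λ (μ : Nat) → Nat) i (λ (κ : Nat) → λ (d : Nat) → succ d) h)) 1 0))))))
  ~> succ (succ (succ (succ (succ ((λ (c : Nat) → λ (i : Nat) → (λ (h : (λ (δ : Nat) → Nat) i) → h) (elimNat (λ (x : Nat) → Nat) c (λ (μ : Nat) → λ (κ : Nat) → succ κ) i)) 1 0)))))
  ~> succ (succ (succ (succ (succ ((λ (c : Nat) → (λ (i : (λ (h : Nat) → Nat) c) → i) (elimNat (λ (δ : Nat) → Nat) 1 (λ (x : Nat) → λ (μ : Nat) → succ μ) c)) 0)))))
  ~> succ (succ (succ (succ (succ ((λ (c : (λ (i : Nat) → Nat) 0) → c) (elimNat (λ (h : Nat) → Nat) 1 (λ (δ : Nat) → λ (x : Nat) → succ x) 0))))))
  ~> succ (succ (succ (succ (succ (elimNat (λ (c : Nat) → Nat) 1 (λ (i : Nat) → λ (h : Nat) → succ h) 0)))))
  ~> 6
the term's type:
  Nat


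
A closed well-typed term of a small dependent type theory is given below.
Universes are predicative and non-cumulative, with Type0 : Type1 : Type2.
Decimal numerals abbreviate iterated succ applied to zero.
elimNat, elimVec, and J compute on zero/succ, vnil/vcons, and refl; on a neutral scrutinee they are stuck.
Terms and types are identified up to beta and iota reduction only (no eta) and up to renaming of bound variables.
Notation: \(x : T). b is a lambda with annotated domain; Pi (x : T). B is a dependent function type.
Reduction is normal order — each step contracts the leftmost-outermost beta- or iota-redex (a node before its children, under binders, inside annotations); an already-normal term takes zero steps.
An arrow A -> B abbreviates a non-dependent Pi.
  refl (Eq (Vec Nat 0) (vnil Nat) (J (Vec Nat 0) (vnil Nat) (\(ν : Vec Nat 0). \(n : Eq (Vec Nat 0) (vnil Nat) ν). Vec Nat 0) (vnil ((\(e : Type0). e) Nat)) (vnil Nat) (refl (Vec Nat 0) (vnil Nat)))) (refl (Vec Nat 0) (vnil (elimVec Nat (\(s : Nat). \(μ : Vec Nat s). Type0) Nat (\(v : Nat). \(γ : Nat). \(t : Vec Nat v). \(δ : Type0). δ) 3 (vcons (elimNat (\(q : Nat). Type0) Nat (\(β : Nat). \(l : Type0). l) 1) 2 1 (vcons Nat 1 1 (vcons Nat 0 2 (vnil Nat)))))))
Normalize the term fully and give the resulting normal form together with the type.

normal form:
  refl (Eq (Vec Nat 0) (vnil Nat) (vnil Nat)) (refl (Vec Nat 0) (vnil Nat))
type:
  Eq (Eq (Vec Nat 0) (vnil Nat) (vnil Nat)) (refl (Vec Nat 0) (vnil Nat)) (refl (Vec Nat 0) (vnil Nat))
observation: reduction starts at a J iota-redex, and 18 normal-order steps reach the normal form.


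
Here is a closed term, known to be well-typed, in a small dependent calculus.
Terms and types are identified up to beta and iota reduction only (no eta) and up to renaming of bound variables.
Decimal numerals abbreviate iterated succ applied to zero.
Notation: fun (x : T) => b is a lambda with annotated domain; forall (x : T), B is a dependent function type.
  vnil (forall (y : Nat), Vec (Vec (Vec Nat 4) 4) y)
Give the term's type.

the term's type:
  Vec (forall (y : Nat), Vec (Vec (Vec Nat 4) 4) y) 0


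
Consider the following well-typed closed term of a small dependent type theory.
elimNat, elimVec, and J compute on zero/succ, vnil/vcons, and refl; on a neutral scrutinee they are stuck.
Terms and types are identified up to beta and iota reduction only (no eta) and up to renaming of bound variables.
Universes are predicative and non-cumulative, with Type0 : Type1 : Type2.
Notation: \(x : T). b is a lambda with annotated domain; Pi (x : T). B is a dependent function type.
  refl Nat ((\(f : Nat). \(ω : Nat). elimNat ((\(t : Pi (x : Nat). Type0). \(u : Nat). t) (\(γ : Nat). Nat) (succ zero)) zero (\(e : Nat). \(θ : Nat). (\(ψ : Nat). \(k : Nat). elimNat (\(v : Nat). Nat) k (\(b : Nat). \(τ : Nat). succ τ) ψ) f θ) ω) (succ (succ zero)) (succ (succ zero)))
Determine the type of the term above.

the term's type:
  Eq Nat (succ (succ (succ (succ zero)))) (succ (succ (succ (succ zero))))


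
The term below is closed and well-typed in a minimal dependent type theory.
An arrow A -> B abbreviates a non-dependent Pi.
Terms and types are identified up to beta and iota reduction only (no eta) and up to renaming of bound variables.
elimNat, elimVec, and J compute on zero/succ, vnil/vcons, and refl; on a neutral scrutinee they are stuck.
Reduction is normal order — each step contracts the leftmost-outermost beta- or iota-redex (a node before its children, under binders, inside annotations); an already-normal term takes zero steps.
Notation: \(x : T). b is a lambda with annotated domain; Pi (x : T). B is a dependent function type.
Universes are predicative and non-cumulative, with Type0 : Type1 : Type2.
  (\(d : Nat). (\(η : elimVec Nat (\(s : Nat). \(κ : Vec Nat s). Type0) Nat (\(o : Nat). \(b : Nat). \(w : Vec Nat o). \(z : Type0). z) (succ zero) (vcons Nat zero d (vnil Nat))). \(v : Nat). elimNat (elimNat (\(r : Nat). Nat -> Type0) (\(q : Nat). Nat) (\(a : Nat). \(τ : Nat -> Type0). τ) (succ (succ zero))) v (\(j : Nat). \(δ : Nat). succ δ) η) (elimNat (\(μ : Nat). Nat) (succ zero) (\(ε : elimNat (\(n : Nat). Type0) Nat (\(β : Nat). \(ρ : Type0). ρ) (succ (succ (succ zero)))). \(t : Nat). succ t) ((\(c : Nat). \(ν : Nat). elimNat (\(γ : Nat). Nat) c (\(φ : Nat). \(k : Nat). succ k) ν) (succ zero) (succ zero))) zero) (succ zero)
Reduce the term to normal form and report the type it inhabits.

resulting normal form:
  succ (succ (succ zero))
inferred type:
  Nat


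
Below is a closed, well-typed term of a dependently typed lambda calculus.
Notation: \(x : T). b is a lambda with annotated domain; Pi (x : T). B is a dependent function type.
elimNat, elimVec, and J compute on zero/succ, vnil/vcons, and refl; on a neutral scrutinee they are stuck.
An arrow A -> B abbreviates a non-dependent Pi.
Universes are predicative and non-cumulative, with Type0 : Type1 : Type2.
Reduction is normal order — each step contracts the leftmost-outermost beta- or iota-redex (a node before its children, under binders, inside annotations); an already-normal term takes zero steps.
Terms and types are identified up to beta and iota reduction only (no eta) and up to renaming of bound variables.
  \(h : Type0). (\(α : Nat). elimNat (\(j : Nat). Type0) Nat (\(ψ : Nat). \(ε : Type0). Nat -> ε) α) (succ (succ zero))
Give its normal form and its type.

resulting normal form:
  \(h : Type0). Nat -> Nat -> Nat
type:
  Type0 -> Type0


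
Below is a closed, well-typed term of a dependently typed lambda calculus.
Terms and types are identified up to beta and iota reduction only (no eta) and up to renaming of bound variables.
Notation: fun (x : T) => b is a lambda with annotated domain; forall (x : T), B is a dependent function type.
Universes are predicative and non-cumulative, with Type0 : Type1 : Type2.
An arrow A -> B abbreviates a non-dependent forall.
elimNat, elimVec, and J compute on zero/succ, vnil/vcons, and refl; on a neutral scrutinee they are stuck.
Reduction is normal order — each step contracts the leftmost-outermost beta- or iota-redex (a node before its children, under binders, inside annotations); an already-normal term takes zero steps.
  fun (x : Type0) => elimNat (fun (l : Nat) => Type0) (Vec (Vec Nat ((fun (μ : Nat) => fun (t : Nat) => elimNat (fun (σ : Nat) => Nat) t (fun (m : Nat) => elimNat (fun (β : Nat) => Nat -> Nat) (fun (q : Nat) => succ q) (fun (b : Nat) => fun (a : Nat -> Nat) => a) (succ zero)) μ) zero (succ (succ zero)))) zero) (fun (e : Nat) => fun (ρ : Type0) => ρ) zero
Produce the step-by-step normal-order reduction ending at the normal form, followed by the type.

reduction (normal order):
  fun (x : Type0) => elimNat (fun (l : Nat) => Type0) (Vec (Vec Nat ((fun (μ : Nat) => fun (t : Nat) => elimNat (fun (σ : Nat) => Nat) t (fun (m : Nat) => elimNat (fun (β : Nat) => Nat -> Nat) (fun (q : Nat) => succ q) (fun (b : Nat) => fun (a : Nat -> Nat) => a) (succ zero)) μ) zero (succ (succ zero)))) zero) (fun (e : Nat) => fun (ρ : Type0) => ρ) zero
  ~> fun (x : Type0) => Vec (Vec Nat ((fun (l : Nat) => fun (μ : Nat) => elimNat (fun (t : Nat) => Nat) μ (fun (σ : Nat) => elimNat (fun (m : Nat) => Nat -> Nat) (fun (β : Nat) => succ β) (fun (q : Nat) => fun (b : Nat -> Nat) => b) (succ zero)) l) zero (succ (succ zero)))) zero
  ~> fun (x : Type0) => Vec (Vec Nat ((fun (l : Nat) => elimNat (fun (μ : Nat) => Nat) l (fun (t : Nat) => elimNat (fun (σ : Nat) => Nat -> Nat) (fun (m : Nat) => succ m) (fun (β : Nat) => fun (q : Nat -> Nat) => q) (succ zero)) zero) (succ (succ zero)))) zero
  ~> fun (x : Type0) => Vec (Vec Nat (elimNat (fun (l : Nat) => Nat) (succ (succ zero)) (fun (μ : Nat) => elimNat (fun (t : Nat) => Nat -> Nat) (fun (σ : Nat) => succ σ) (fun (m : Nat) => fun (β : Nat -> Nat) => β) (succ zero)) zero)) zero
  ~> fun (x : Type0) => Vec (Vec Nat (succ (succ zero))) zero
type:
  Type0 -> Type0


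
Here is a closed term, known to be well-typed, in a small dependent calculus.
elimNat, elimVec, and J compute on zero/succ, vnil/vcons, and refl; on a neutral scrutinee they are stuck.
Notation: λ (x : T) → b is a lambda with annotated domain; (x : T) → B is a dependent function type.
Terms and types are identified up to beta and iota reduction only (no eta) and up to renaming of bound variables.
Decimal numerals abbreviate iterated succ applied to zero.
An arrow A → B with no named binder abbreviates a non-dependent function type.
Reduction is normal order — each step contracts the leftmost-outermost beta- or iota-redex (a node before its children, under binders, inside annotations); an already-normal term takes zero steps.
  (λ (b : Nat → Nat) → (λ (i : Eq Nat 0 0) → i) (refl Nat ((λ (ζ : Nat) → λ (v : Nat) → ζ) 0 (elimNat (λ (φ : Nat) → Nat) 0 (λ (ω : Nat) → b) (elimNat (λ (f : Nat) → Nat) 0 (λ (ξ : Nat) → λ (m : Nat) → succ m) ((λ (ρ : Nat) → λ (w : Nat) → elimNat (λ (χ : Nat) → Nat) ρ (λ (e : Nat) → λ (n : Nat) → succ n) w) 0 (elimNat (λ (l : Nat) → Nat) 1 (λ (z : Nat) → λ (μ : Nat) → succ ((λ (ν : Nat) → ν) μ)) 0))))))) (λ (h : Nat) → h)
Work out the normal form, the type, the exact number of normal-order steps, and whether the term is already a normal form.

resulting normal form:
  refl Nat 0
the term's type:
  Eq Nat 0 0
normal-order step count: 4
term was already normal: no
first redex: a beta-redex


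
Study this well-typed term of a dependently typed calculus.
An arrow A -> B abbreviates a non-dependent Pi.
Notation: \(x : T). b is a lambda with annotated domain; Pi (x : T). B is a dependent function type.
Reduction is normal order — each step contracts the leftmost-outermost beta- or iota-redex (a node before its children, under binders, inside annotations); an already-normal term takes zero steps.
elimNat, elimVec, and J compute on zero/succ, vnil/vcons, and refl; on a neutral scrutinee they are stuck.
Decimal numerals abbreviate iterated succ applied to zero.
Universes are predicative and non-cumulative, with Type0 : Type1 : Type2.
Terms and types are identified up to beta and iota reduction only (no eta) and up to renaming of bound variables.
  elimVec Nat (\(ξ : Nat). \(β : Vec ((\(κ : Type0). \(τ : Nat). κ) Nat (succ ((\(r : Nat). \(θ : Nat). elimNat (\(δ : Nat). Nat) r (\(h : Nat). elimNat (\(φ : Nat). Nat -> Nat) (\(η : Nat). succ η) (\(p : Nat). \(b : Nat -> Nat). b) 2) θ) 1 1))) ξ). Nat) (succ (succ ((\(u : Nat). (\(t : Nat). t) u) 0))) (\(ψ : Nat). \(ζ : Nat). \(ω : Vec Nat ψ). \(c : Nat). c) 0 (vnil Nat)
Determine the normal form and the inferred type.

resulting normal form:
  2
type:
  Nat
observation: the first redex contracted is an elimVec iota-redex; the normal form is reached in 3 normal-order steps.


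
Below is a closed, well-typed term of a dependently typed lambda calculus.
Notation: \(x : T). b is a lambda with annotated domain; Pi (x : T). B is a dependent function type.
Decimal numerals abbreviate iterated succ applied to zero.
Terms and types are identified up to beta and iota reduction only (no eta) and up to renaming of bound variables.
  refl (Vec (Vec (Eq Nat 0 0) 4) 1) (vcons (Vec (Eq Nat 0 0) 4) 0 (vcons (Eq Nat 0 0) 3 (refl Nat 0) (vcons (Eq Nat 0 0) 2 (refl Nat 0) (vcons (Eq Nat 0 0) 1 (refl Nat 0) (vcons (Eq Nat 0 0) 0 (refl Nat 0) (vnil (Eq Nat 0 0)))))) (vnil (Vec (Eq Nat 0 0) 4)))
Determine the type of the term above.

the term's type:
  Eq (Vec (Vec (Eq Nat 0 0) 4) 1) (vcons (Vec (Eq Nat 0 0) 4) 0 (vcons (Eq Nat 0 0) 3 (refl Nat 0) (vcons (Eq Nat 0 0) 2 (refl Nat 0) (vcons (Eq Nat 0 0) 1 (refl Nat 0) (vcons (Eq Nat 0 0) 0 (refl Nat 0) (vnil (Eq Nat 0 0)))))) (vnil (Vec (Eq Nat 0 0) 4))) (vcons (Vec (Eq Nat 0 0) 4) 0 (vcons (Eq Nat 0 0) 3 (refl Nat 0) (vcons (Eq Nat 0 0) 2 (refl Nat 0) (vcons (Eq Nat 0 0) 1 (refl Nat 0) (vcons (Eq Nat 0 0) 0 (refl Nat 0) (vnil (Eq Nat 0 0)))))) (vnil (Vec (Eq Nat 0 0) 4)))


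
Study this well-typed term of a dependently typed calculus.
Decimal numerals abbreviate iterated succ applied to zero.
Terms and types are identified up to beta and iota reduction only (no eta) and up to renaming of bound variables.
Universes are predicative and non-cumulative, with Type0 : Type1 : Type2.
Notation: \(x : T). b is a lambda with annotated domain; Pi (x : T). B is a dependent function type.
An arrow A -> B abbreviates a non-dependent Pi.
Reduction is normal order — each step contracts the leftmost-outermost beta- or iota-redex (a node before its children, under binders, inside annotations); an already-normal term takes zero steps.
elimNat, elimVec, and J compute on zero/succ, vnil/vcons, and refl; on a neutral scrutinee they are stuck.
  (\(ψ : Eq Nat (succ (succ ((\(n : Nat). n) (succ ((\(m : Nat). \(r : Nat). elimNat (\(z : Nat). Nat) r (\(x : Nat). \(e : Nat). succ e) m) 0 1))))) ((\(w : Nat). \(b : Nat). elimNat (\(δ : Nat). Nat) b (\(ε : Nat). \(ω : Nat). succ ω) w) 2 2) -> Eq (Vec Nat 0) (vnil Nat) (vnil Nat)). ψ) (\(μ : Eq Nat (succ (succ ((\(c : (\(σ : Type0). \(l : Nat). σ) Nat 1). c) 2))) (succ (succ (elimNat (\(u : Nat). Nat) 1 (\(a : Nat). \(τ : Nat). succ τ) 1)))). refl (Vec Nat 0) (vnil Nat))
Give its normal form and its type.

reduced normal form:
  \(ψ : Eq Nat 4 4). refl (Vec Nat 0) (vnil Nat)
inferred type:
  Eq Nat 4 4 -> Eq (Vec Nat 0) (vnil Nat) (vnil Nat)
observation: 6 normal-order steps normalize the term, beginning with a beta-redex.


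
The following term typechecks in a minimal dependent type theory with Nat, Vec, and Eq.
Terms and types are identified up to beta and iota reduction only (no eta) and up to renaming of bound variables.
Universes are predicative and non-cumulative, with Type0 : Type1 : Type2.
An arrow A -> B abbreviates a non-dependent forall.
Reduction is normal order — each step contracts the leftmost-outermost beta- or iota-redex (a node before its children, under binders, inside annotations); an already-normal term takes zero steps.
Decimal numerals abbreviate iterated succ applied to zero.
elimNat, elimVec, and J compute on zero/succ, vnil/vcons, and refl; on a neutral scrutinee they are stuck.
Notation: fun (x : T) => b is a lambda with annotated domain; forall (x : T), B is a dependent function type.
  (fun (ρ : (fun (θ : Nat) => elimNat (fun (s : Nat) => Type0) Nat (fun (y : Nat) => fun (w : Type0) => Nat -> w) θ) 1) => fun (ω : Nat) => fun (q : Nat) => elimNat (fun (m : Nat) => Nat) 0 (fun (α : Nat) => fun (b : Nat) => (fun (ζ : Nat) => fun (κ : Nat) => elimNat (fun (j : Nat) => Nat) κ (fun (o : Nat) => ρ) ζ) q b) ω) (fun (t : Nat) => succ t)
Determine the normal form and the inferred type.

resulting normal form:
  fun (ρ : Nat) => fun (θ : Nat) => elimNat (fun (s : Nat) => Nat) 0 (fun (y : Nat) => fun (w : Nat) => elimNat (fun (ω : Nat) => Nat) w (fun (q : Nat) => fun (m : Nat) => succ m) θ) ρ
the term's type:
  Nat -> Nat -> Nat
observation: contracting a beta-redex first, the term normalizes in 3 steps.


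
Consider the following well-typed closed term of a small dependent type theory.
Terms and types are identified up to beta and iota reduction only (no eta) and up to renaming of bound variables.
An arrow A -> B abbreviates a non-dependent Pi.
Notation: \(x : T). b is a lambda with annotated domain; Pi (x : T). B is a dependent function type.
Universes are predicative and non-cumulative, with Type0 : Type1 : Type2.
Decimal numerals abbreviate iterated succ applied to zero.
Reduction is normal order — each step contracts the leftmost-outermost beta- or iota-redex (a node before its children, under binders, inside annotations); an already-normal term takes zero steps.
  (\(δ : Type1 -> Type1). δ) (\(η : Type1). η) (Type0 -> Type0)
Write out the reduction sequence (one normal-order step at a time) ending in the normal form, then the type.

normal-order reduction:
  (\(δ : Type1 -> Type1). δ) (\(η : Type1). η) (Type0 -> Type0)
  ~> (\(δ : Type1). δ) (Type0 -> Type0)
  ~> Type0 -> Type0
inferred type:
  Type1


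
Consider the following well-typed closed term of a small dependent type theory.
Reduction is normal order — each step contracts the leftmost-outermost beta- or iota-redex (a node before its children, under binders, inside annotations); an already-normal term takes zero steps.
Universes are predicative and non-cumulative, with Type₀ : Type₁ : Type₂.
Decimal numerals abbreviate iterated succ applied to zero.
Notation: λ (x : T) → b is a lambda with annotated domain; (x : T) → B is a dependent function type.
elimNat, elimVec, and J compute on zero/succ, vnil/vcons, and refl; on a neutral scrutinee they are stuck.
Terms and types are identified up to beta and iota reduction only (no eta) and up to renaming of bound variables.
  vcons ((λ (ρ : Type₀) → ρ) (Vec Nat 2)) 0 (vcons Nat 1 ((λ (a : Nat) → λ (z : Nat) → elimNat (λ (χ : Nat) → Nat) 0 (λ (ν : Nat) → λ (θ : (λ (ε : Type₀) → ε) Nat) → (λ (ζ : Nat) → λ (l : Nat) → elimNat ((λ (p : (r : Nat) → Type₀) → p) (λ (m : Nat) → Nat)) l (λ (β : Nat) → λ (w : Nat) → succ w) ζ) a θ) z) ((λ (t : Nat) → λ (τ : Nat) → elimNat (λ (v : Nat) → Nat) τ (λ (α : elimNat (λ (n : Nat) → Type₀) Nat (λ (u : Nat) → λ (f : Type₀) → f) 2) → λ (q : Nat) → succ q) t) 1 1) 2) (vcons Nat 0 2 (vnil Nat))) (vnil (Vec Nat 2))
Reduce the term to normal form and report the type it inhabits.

reduced normal form:
  vcons (Vec Nat 2) 0 (vcons Nat 1 4 (vcons Nat 0 2 (vnil Nat))) (vnil (Vec Nat 2))
type:
  Vec (Vec Nat 2) 1


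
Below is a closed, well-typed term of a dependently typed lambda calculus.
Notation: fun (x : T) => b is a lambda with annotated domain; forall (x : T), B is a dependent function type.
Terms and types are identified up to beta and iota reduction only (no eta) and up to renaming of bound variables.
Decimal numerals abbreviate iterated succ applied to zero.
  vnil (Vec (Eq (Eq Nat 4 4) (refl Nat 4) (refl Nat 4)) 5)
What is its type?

the term's type:
  Vec (Vec (Eq (Eq Nat 4 4) (refl Nat 4) (refl Nat 4)) 5) 0


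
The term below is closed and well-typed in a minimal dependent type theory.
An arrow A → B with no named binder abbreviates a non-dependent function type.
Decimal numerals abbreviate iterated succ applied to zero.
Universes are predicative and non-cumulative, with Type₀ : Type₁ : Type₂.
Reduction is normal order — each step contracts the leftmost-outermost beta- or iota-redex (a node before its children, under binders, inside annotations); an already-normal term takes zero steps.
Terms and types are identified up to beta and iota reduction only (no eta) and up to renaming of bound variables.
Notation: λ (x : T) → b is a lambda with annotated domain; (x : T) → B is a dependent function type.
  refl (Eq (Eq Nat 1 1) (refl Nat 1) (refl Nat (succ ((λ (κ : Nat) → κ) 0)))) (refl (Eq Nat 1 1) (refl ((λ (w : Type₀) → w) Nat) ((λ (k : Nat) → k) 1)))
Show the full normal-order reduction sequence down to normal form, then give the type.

normal-order reduction sequence:
  refl (Eq (Eq Nat 1 1) (refl Nat 1) (refl Nat (succ ((λ (κ : Nat) → κ) 0)))) (refl (Eq Nat 1 1) (refl ((λ (w : Type₀) → w) Nat) ((λ (k : Nat) → k) 1)))
  ~> refl (Eq (Eq Nat 1 1) (refl Nat 1) (refl Nat 1)) (refl (Eq Nat 1 1) (refl ((λ (κ : Type₀) → κ) Nat) ((λ (w : Nat) → w) 1)))
  ~> refl (Eq (Eq Nat 1 1) (refl Nat 1) (refl Nat 1)) (refl (Eq Nat 1 1) (refl Nat ((λ (κ : Nat) → κ) 1)))
  ~> refl (Eq (Eq Nat 1 1) (refl Nat 1) (refl Nat 1)) (refl (Eq Nat 1 1) (refl Nat 1))
inferred type:
  Eq (Eq (Eq Nat 1 1) (refl Nat 1) (refl Nat 1)) (refl (Eq Nat 1 1) (refl Nat 1)) (refl (Eq Nat 1 1) (refl Nat 1))


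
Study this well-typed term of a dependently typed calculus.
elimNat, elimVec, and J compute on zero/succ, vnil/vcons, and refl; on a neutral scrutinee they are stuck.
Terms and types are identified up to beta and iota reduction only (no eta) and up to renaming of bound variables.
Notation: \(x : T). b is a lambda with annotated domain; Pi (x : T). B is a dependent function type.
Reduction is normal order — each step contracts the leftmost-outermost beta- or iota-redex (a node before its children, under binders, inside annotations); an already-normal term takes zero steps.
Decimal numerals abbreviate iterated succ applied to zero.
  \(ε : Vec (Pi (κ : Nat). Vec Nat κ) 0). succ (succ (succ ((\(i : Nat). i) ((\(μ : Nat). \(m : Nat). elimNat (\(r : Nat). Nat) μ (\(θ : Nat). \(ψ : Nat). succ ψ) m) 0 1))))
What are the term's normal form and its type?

reduced normal form:
  \(ε : Vec (Pi (κ : Nat). Vec Nat κ) 0). 4
inferred type:
  Pi (ε : Vec (Pi (κ : Nat). Vec Nat κ) 0). Nat
observation: the term reaches its normal form after 7 normal-order steps.


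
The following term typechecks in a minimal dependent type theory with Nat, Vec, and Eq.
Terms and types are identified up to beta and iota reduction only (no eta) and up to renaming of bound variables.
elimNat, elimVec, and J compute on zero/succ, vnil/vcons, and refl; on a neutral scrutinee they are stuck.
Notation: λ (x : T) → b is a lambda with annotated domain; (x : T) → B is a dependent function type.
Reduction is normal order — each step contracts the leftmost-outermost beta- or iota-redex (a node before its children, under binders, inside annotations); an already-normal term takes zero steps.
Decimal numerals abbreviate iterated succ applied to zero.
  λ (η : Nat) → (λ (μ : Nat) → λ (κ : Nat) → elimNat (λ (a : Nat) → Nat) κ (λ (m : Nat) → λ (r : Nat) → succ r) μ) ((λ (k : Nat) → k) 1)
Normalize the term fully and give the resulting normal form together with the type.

resulting normal form:
  λ (η : Nat) → λ (μ : Nat) → succ μ
the term's type:
  (η : Nat) → (μ : Nat) → Nat
observation: reduction starts at a beta-redex, and 6 normal-order steps reach the normal form.


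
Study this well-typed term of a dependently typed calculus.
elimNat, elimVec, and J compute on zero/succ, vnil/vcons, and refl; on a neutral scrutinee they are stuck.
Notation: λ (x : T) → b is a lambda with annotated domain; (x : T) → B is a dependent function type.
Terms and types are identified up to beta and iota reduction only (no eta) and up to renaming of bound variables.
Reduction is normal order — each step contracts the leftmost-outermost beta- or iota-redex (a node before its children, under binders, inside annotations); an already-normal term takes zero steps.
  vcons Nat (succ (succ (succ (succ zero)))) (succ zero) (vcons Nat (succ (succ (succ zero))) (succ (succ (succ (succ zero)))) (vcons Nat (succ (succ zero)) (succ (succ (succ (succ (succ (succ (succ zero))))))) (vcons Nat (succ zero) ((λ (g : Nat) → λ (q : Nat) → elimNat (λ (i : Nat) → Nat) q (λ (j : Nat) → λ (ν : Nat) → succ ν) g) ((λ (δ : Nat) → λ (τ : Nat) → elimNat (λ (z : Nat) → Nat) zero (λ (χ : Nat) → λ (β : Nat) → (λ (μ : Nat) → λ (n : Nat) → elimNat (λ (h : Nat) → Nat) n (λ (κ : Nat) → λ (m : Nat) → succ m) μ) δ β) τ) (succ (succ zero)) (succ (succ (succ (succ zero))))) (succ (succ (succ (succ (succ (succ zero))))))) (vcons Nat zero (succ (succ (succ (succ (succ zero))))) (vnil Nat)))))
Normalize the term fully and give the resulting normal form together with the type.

reduced normal form:
  vcons Nat (succ (succ (succ (succ zero)))) (succ zero) (vcons Nat (succ (succ (succ zero))) (succ (succ (succ (succ zero)))) (vcons Nat (succ (succ zero)) (succ (succ (succ (succ (succ (succ (succ zero))))))) (vcons Nat (succ zero) (succ (succ (succ (succ (succ (succ (succ (succ (succ (succ (succ (succ (succ (succ zero)))))))))))))) (vcons Nat zero (succ (succ (succ (succ (succ zero))))) (vnil Nat)))))
inferred type:
  Vec Nat (succ (succ (succ (succ (succ zero)))))
observation: 78 normal-order steps normalize the term, beginning with a beta-redex.


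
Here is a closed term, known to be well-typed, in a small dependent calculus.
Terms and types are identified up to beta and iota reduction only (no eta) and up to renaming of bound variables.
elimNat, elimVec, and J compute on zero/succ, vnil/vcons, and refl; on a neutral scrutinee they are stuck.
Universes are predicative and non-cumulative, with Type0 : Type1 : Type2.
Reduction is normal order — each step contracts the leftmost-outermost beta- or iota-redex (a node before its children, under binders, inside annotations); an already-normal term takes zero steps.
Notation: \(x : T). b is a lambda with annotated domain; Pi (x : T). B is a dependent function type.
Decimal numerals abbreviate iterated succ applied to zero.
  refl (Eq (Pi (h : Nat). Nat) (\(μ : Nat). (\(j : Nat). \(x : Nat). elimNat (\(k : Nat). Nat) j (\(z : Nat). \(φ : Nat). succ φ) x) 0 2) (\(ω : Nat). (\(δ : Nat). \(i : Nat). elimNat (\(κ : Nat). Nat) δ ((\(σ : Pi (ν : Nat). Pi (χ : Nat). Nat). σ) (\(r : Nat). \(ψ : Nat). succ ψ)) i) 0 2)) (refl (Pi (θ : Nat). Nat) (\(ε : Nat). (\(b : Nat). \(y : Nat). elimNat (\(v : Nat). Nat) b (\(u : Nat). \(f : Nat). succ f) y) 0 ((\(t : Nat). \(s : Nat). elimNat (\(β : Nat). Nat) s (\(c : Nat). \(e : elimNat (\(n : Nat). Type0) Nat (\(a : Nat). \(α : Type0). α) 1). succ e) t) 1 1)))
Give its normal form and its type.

resulting normal form:
  refl (Eq (Pi (h : Nat). Nat) (\(μ : Nat). 2) (\(j : Nat). 2)) (refl (Pi (x : Nat). Nat) (\(k : Nat). 2))
the term's type:
  Eq (Eq (Pi (h : Nat). Nat) (\(μ : Nat). 2) (\(j : Nat). 2)) (refl (Pi (x : Nat). Nat) (\(k : Nat). 2)) (refl (Pi (z : Nat). Nat) (\(φ : Nat). 2))
observation: normalization takes exactly 35 steps under the normal-order strategy.


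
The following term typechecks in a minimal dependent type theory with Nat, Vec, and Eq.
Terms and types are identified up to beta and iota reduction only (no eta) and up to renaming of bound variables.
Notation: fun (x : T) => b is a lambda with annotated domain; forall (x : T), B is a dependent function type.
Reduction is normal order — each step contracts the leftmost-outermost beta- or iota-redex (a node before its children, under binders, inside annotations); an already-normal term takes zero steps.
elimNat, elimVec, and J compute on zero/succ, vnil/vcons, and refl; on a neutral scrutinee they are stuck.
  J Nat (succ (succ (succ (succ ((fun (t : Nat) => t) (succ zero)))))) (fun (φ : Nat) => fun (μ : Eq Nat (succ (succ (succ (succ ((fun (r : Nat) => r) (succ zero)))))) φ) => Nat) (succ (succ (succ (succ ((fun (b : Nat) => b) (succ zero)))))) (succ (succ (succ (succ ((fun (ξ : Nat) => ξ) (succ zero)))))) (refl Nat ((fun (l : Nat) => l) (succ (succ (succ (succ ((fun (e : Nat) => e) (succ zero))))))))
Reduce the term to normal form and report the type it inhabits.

resulting normal form:
  succ (succ (succ (succ (succ zero))))
the term's type:
  Nat
observation: normalization takes exactly 2 steps under the normal-order strategy.


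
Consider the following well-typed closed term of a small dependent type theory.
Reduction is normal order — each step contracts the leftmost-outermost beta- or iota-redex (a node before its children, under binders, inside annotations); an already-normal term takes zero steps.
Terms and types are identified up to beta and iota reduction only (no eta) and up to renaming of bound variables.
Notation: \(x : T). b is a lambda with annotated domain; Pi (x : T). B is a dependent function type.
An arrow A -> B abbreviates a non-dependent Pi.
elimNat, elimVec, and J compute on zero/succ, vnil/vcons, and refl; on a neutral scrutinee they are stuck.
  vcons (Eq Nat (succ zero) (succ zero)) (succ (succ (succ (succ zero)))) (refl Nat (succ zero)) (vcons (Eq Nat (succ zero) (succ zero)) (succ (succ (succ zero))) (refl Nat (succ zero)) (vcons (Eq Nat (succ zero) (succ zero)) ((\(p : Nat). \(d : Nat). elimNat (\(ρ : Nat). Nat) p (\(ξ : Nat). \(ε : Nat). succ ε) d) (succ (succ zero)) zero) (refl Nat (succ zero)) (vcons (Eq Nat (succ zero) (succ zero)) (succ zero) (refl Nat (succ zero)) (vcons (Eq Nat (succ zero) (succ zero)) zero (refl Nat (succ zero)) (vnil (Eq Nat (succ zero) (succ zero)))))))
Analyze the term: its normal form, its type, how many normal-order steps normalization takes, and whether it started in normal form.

resulting normal form:
  vcons (Eq Nat (succ zero) (succ zero)) (succ (succ (succ (succ zero)))) (refl Nat (succ zero)) (vcons (Eq Nat (succ zero) (succ zero)) (succ (succ (succ zero))) (refl Nat (succ zero)) (vcons (Eq Nat (succ zero) (succ zero)) (succ (succ zero)) (refl Nat (succ zero)) (vcons (Eq Nat (succ zero) (succ zero)) (succ zero) (refl Nat (succ zero)) (vcons (Eq Nat (succ zero) (succ zero)) zero (refl Nat (succ zero)) (vnil (Eq Nat (succ zero) (succ zero)))))))
inferred type:
  Vec (Eq Nat (succ zero) (succ zero)) (succ (succ (succ (succ (succ zero)))))
normal-order step count: 3
started in normal form: no
first redex: a beta-redex
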